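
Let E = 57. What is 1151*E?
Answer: 65607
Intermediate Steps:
1151*E = 1151*57 = 65607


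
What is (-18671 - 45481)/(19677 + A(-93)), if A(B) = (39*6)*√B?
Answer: -140257656/43586293 + 1667952*I*√93/43586293 ≈ -3.2179 + 0.36904*I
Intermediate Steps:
A(B) = 234*√B
(-18671 - 45481)/(19677 + A(-93)) = (-18671 - 45481)/(19677 + 234*√(-93)) = -64152/(19677 + 234*(I*√93)) = -64152/(19677 + 234*I*√93)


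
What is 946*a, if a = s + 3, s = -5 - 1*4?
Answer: -5676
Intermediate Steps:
s = -9 (s = -5 - 4 = -9)
a = -6 (a = -9 + 3 = -6)
946*a = 946*(-6) = -5676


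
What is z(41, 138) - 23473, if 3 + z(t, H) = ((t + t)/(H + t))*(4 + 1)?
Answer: -4201794/179 ≈ -23474.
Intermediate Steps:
z(t, H) = -3 + 10*t/(H + t) (z(t, H) = -3 + ((t + t)/(H + t))*(4 + 1) = -3 + ((2*t)/(H + t))*5 = -3 + (2*t/(H + t))*5 = -3 + 10*t/(H + t))
z(41, 138) - 23473 = (-3*138 + 7*41)/(138 + 41) - 23473 = (-414 + 287)/179 - 23473 = (1/179)*(-127) - 23473 = -127/179 - 23473 = -4201794/179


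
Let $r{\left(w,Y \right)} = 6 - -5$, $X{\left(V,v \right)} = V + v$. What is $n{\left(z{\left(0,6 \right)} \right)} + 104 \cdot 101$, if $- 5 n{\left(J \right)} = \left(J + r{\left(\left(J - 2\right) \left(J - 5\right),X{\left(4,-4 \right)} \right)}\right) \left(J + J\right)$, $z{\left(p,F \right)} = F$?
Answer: $\frac{52316}{5} \approx 10463.0$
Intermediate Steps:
$r{\left(w,Y \right)} = 11$ ($r{\left(w,Y \right)} = 6 + 5 = 11$)
$n{\left(J \right)} = - \frac{2 J \left(11 + J\right)}{5}$ ($n{\left(J \right)} = - \frac{\left(J + 11\right) \left(J + J\right)}{5} = - \frac{\left(11 + J\right) 2 J}{5} = - \frac{2 J \left(11 + J\right)}{5}$)
$n{\left(z{\left(0,6 \right)} \right)} + 104 \cdot 101 = \left(- \frac{2}{5}\right) 6 \left(11 + 6\right) + 104 \cdot 101 = \left(- \frac{2}{5}\right) 6 \cdot 17 + 10504 = - \frac{204}{5} + 10504 = \frac{52316}{5}$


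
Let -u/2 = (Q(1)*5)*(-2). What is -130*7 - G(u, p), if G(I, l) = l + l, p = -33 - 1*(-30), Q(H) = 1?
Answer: -904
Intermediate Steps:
p = -3 (p = -33 + 30 = -3)
u = 20 (u = -2*1*5*(-2) = -10*(-2) = -2*(-10) = 20)
G(I, l) = 2*l
-130*7 - G(u, p) = -130*7 - 2*(-3) = -910 - 1*(-6) = -910 + 6 = -904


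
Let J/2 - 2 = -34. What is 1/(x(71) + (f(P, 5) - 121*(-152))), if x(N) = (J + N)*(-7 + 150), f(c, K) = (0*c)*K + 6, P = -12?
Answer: 1/19399 ≈ 5.1549e-5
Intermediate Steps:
J = -64 (J = 4 + 2*(-34) = 4 - 68 = -64)
f(c, K) = 6 (f(c, K) = 0*K + 6 = 0 + 6 = 6)
x(N) = -9152 + 143*N (x(N) = (-64 + N)*(-7 + 150) = (-64 + N)*143 = -9152 + 143*N)
1/(x(71) + (f(P, 5) - 121*(-152))) = 1/((-9152 + 143*71) + (6 - 121*(-152))) = 1/((-9152 + 10153) + (6 + 18392)) = 1/(1001 + 18398) = 1/19399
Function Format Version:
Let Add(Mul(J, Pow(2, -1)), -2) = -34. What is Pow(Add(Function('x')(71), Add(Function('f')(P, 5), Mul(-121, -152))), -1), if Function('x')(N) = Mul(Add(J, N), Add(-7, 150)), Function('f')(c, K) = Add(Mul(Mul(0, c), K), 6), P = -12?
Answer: Rational(1, 19399) ≈ 5.1549e-5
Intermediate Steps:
J = -64 (J = Add(4, Mul(2, -34)) = Add(4, -68) = -64)
Function('f')(c, K) = 6 (Function('f')(c, K) = Add(Mul(0, K), 6) = Add(0, 6) = 6)
Function('x')(N) = Add(-9152, Mul(143, N)) (Function('x')(N) = Mul(Add(-64, N), Add(-7, 150)) = Mul(Add(-64, N), 143) = Add(-9152, Mul(143, N)))
Pow(Add(Function('x')(71), Add(Function('f')(P, 5), Mul(-121, -152))), -1) = Pow(Add(Add(-9152, Mul(143, 71)), Add(6, Mul(-121, -152))), -1) = Pow(Add(Add(-9152, 10153), Add(6, 18392)), -1) = Pow(Add(1001, 18398), -1) = Pow(19399, -1) = Rational(1, 19399)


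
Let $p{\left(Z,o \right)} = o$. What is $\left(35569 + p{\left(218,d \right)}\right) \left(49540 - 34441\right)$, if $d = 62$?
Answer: $537992469$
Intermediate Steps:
$\left(35569 + p{\left(218,d \right)}\right) \left(49540 - 34441\right) = \left(35569 + 62\right) \left(49540 - 34441\right) = 35631 \cdot 15099 = 537992469$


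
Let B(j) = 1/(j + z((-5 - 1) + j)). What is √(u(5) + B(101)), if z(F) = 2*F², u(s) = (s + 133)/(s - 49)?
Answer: I*√500109674834/399322 ≈ 1.771*I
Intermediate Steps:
u(s) = (133 + s)/(-49 + s)
B(j) = 1/(j + 2*(-6 + j)²) (B(j) = 1/(j + 2*((-5 - 1) + j)²) = 1/(j + 2*(-6 + j)²))
√(u(5) + B(101)) = √((133 + 5)/(-49 + 5) + 1/(101 + 2*(-6 + 101)²)) = √(138/(-44) + 1/(101 + 2*95²)) = √(-1/44*138 + 1/(101 + 2*9025)) = √(-69/22 + 1/(101 + 18050)) = √(-69/22 + 1/18151) = √(-1252397/399322) = I*√500109674834/399322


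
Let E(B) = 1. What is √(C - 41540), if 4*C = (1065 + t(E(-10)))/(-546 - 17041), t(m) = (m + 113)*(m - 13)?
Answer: I*√51393709536179/35174 ≈ 203.81*I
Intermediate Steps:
t(m) = (-13 + m)*(113 + m) (t(m) = (113 + m)*(-13 + m) = (-13 + m)*(113 + m))
C = 303/70348 (C = ((1065 + (-1469 + 1² + 100*1))/(-546 - 17041))/4 = ((1065 + (-1469 + 1 + 100))/(-17587))/4 = ((1065 - 1368)*(-1/17587))/4 = (-303*(-1/17587))/4 = (¼)*(303/17587) = 303/70348 ≈ 0.0043072)
√(C - 41540) = √(303/70348 - 41540) = √(-2922255617/70348) = I*√51393709536179/35174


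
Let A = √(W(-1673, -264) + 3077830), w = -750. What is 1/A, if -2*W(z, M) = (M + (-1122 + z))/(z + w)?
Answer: √72278870792366/14915161121 ≈ 0.00057000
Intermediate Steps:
W(z, M) = -(-1122 + M + z)/(2*(-750 + z)) (W(z, M) = -(M + (-1122 + z))/(2*(z - 750)) = -(-1122 + M + z)/(2*(-750 + z)))
A = √72278870792366/4846 (A = √((1122 - 1*(-264) - 1*(-1673))/(2*(-750 - 1673)) + 3077830) = √((½)*(1122 + 264 + 1673)/(-2423) + 3077830) = √((½)*(-1/2423)*3059 + 3077830) = √(-3059/4846 + 3077830) = √(14915161121/4846) = √72278870792366/4846 ≈ 1754.4)
1/A = 1/(√72278870792366/4846) = √72278870792366/14915161121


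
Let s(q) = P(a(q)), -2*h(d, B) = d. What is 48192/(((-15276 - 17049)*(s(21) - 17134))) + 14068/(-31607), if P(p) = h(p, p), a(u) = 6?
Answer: -2597164995052/5836269688225 ≈ -0.44500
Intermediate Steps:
h(d, B) = -d/2
P(p) = -p/2
s(q) = -3 (s(q) = -½*6 = -3)
48192/(((-15276 - 17049)*(s(21) - 17134))) + 14068/(-31607) = 48192/(((-15276 - 17049)*(-3 - 17134))) + 14068/(-31607) = 48192/((-32325*(-17137))) + 14068*(-1/31607) = 48192/553953525 - 14068/31607 = 48192*(1/553953525) - 14068/31607 = 16064/184651175 - 14068/31607 = -2597164995052/5836269688225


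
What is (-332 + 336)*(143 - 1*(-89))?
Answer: 928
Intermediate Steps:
(-332 + 336)*(143 - 1*(-89)) = 4*(143 + 89) = 4*232 = 928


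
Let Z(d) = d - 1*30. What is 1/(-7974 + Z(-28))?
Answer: -1/8032 ≈ -0.00012450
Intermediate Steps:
Z(d) = -30 + d (Z(d) = d - 30 = -30 + d)
1/(-7974 + Z(-28)) = 1/(-7974 + (-30 - 28)) = 1/(-7974 - 58) = 1/(-8032) = -1/8032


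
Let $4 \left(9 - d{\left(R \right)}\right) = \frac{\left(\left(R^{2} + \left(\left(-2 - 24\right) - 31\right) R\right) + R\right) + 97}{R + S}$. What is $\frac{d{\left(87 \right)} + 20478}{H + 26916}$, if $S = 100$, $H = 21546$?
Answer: $\frac{696431}{1647708} \approx 0.42267$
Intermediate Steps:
$d{\left(R \right)} = 9 - \frac{97 + R^{2} - 56 R}{4 \left(100 + R\right)}$ ($d{\left(R \right)} = 9 - \frac{\left(\left(\left(R^{2} + \left(\left(-2 - 24\right) - 31\right) R\right) + R\right) + 97\right) \frac{1}{R + 100}}{4} = 9 - \frac{\left(\left(\left(R^{2} + \left(-26 - 31\right) R\right) + R\right) + 97\right) \frac{1}{100 + R}}{4} = 9 - \frac{\left(\left(\left(R^{2} - 57 R\right) + R\right) + 97\right) \frac{1}{100 + R}}{4} = 9 - \frac{\left(\left(R^{2} - 56 R\right) + 97\right) \frac{1}{100 + R}}{4} = 9 - \frac{\left(97 + R^{2} - 56 R\right) \frac{1}{100 + R}}{4} = 9 - \frac{\frac{1}{100 + R} \left(97 + R^{2} - 56 R\right)}{4} = 9 - \frac{97 + R^{2} - 56 R}{4 \left(100 + R\right)}$)
$\frac{d{\left(87 \right)} + 20478}{H + 26916} = \frac{\frac{3503 - 87^{2} + 92 \cdot 87}{4 \left(100 + 87\right)} + 20478}{21546 + 26916} = \frac{\frac{3503 - 7569 + 8004}{4 \cdot 187} + 20478}{48462} = \left(\frac{1}{4} \cdot \frac{1}{187} \left(3503 - 7569 + 8004\right) + 20478\right) \frac{1}{48462} = \left(\frac{1}{4} \cdot \frac{1}{187} \cdot 3938 + 20478\right) \frac{1}{48462} = \left(\frac{179}{34} + 20478\right) \frac{1}{48462} = \frac{696431}{34} \cdot \frac{1}{48462} = \frac{696431}{1647708}$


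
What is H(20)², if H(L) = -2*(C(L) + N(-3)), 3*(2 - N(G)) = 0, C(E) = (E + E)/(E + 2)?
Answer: 7056/121 ≈ 58.314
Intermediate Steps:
C(E) = 2*E/(2 + E) (C(E) = (2*E)/(2 + E) = 2*E/(2 + E))
N(G) = 2 (N(G) = 2 - ⅓*0 = 2 + 0 = 2)
H(L) = -4 - 4*L/(2 + L) (H(L) = -2*(2*L/(2 + L) + 2) = -2*(2 + 2*L/(2 + L)) = -4 - 4*L/(2 + L))
H(20)² = (8*(-1 - 1*20)/(2 + 20))² = (8*(-1 - 20)/22)² = (8*(1/22)*(-21))² = (-84/11)² = 7056/121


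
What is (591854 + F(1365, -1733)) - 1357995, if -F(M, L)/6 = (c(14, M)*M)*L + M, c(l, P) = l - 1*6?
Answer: 112771829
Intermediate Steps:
c(l, P) = -6 + l (c(l, P) = l - 6 = -6 + l)
F(M, L) = -6*M - 48*L*M (F(M, L) = -6*(((-6 + 14)*M)*L + M) = -6*((8*M)*L + M) = -6*(8*L*M + M) = -6*(M + 8*L*M) = -6*M - 48*L*M)
(591854 + F(1365, -1733)) - 1357995 = (591854 - 6*1365*(1 + 8*(-1733))) - 1357995 = (591854 - 6*1365*(1 - 13864)) - 1357995 = (591854 - 6*1365*(-13863)) - 1357995 = (591854 + 113537970) - 1357995 = 114129824 - 1357995 = 112771829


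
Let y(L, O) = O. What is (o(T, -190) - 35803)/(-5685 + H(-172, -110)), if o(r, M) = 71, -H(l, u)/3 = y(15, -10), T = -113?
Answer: 35732/5655 ≈ 6.3187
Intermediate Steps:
H(l, u) = 30 (H(l, u) = -3*(-10) = 30)
(o(T, -190) - 35803)/(-5685 + H(-172, -110)) = (71 - 35803)/(-5685 + 30) = -35732/(-5655) = -35732*(-1/5655) = 35732/5655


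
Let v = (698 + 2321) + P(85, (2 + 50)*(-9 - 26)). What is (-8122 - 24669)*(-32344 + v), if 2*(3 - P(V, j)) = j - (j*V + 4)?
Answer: 3467976160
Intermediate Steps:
P(V, j) = 5 - j/2 + V*j/2 (P(V, j) = 3 - (j - (j*V + 4))/2 = 3 - (j - (V*j + 4))/2 = 3 - (j - (4 + V*j))/2 = 3 - (j + (-4 - V*j))/2 = 3 - (-4 + j - V*j)/2 = 3 + (2 - j/2 + V*j/2) = 5 - j/2 + V*j/2)
v = -73416 (v = (698 + 2321) + (5 - (2 + 50)*(-9 - 26)/2 + (½)*85*((2 + 50)*(-9 - 26))) = 3019 + (5 - 26*(-35) + (½)*85*(52*(-35))) = 3019 + (5 - ½*(-1820) + (½)*85*(-1820)) = 3019 + (5 + 910 - 77350) = 3019 - 76435 = -73416)
(-8122 - 24669)*(-32344 + v) = (-8122 - 24669)*(-32344 - 73416) = -32791*(-105760) = 3467976160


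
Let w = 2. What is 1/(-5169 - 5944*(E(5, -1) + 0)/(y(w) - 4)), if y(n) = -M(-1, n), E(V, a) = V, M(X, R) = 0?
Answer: 1/2261 ≈ 0.00044228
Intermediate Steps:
y(n) = 0 (y(n) = -1*0 = 0)
1/(-5169 - 5944*(E(5, -1) + 0)/(y(w) - 4)) = 1/(-5169 - 5944*(5 + 0)/(0 - 4)) = 1/(-5169 - 29720/(-4)) = 1/(-5169 - 29720*(-1)/4) = 1/(-5169 - 5944*(-5/4)) = 1/(-5169 + 7430) = 1/2261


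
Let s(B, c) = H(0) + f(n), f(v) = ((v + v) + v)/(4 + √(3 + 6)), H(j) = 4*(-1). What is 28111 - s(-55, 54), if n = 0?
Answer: 28115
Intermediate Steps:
H(j) = -4
f(v) = 3*v/7 (f(v) = (2*v + v)/(4 + √9) = (3*v)/(4 + 3) = (3*v)/7 = (3*v)*(⅐) = 3*v/7)
s(B, c) = -4 (s(B, c) = -4 + (3/7)*0 = -4 + 0 = -4)
28111 - s(-55, 54) = 28111 - 1*(-4) = 28111 + 4 = 28115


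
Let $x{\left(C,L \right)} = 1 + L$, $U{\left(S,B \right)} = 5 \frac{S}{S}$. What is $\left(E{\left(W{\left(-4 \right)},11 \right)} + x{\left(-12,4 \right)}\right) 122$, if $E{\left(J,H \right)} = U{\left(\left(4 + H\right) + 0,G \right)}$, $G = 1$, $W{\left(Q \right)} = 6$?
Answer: $1220$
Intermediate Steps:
$U{\left(S,B \right)} = 5$ ($U{\left(S,B \right)} = 5 \cdot 1 = 5$)
$E{\left(J,H \right)} = 5$
$\left(E{\left(W{\left(-4 \right)},11 \right)} + x{\left(-12,4 \right)}\right) 122 = \left(5 + \left(1 + 4\right)\right) 122 = \left(5 + 5\right) 122 = 10 \cdot 122 = 1220$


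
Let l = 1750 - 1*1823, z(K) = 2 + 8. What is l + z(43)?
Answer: -63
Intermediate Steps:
z(K) = 10
l = -73 (l = 1750 - 1823 = -73)
l + z(43) = -73 + 10 = -63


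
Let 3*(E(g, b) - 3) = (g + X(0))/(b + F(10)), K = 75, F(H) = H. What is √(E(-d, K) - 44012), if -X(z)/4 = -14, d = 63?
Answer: I*√2861687010/255 ≈ 209.78*I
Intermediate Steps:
X(z) = 56 (X(z) = -4*(-14) = 56)
E(g, b) = 3 + (56 + g)/(3*(10 + b)) (E(g, b) = 3 + ((g + 56)/(b + 10))/3 = 3 + ((56 + g)/(10 + b))/3 = 3 + (56 + g)/(3*(10 + b)))
√(E(-d, K) - 44012) = √((146 - 1*63 + 9*75)/(3*(10 + 75)) - 44012) = √((⅓)*(146 - 63 + 675)/85 - 44012) = √((⅓)*(1/85)*758 - 44012) = √(758/255 - 44012) = √(-11222302/255) = I*√2861687010/255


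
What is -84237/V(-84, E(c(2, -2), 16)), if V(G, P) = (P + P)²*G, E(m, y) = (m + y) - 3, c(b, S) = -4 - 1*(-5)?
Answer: 28079/21952 ≈ 1.2791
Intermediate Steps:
c(b, S) = 1 (c(b, S) = -4 + 5 = 1)
E(m, y) = -3 + m + y
V(G, P) = 4*G*P² (V(G, P) = (2*P)²*G = (4*P²)*G = 4*G*P²)
-84237/V(-84, E(c(2, -2), 16)) = -84237*(-1/(336*(-3 + 1 + 16)²)) = -84237/(4*(-84)*14²) = -84237/(4*(-84)*196) = -84237/(-65856) = -84237*(-1/65856) = 28079/21952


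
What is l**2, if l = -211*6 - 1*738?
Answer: 4016016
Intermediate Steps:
l = -2004 (l = -1266 - 738 = -2004)
l**2 = (-2004)**2 = 4016016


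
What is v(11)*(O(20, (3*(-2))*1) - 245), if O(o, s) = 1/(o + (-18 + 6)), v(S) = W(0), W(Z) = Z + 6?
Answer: -5877/4 ≈ -1469.3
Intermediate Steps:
W(Z) = 6 + Z
v(S) = 6 (v(S) = 6 + 0 = 6)
O(o, s) = 1/(-12 + o) (O(o, s) = 1/(o - 12) = 1/(-12 + o))
v(11)*(O(20, (3*(-2))*1) - 245) = 6*(1/(-12 + 20) - 245) = 6*(1/8 - 245) = 6*(⅛ - 245) = 6*(-1959/8) = -5877/4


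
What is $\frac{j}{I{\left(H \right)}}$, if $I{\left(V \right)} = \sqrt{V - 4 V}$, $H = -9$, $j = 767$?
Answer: $\frac{767 \sqrt{3}}{9} \approx 147.61$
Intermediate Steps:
$I{\left(V \right)} = \sqrt{3} \sqrt{- V}$ ($I{\left(V \right)} = \sqrt{- 3 V} = \sqrt{3} \sqrt{- V}$)
$\frac{j}{I{\left(H \right)}} = \frac{767}{\sqrt{3} \sqrt{\left(-1\right) \left(-9\right)}} = \frac{767}{\sqrt{3} \sqrt{9}} = \frac{767}{\sqrt{3} \cdot 3} = \frac{767}{3 \sqrt{3}} = 767 \frac{\sqrt{3}}{9} = \frac{767 \sqrt{3}}{9}$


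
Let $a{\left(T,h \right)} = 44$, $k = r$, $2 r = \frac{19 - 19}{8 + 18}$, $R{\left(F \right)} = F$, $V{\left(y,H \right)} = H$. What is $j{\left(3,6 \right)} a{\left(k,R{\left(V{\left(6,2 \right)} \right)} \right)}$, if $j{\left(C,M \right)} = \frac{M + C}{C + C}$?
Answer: $66$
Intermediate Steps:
$j{\left(C,M \right)} = \frac{C + M}{2 C}$
$r = 0$ ($r = \frac{\left(19 - 19\right) \frac{1}{8 + 18}}{2} = \frac{0 \cdot \frac{1}{26}}{2} = \frac{1}{2} \cdot 0 = 0$)
$k = 0$
$j{\left(3,6 \right)} a{\left(k,R{\left(V{\left(6,2 \right)} \right)} \right)} = \frac{3 + 6}{2 \cdot 3} \cdot 44 = \frac{1}{2} \cdot \frac{1}{3} \cdot 9 \cdot 44 = \frac{3}{2} \cdot 44 = 66$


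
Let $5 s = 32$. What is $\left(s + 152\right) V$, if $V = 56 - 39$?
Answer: $\frac{13464}{5} \approx 2692.8$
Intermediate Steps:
$s = \frac{32}{5}$ ($s = \frac{1}{5} \cdot 32 = \frac{32}{5} \approx 6.4$)
$V = 17$ ($V = 56 - 39 = 17$)
$\left(s + 152\right) V = \left(\frac{32}{5} + 152\right) 17 = \frac{792}{5} \cdot 17 = \frac{13464}{5}$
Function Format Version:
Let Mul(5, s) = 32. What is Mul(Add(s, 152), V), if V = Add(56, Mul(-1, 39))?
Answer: Rational(13464, 5) ≈ 2692.8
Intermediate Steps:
s = Rational(32, 5) (s = Mul(Rational(1, 5), 32) = Rational(32, 5) ≈ 6.4000)
V = 17 (V = Add(56, -39) = 17)
Mul(Add(s, 152), V) = Mul(Add(Rational(32, 5), 152), 17) = Mul(Rational(792, 5), 17) = Rational(13464, 5)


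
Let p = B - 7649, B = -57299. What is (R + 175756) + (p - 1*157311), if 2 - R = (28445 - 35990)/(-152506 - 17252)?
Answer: -2631308101/56586 ≈ -46501.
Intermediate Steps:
p = -64948 (p = -57299 - 7649 = -64948)
R = 110657/56586 (R = 2 - (28445 - 35990)/(-152506 - 17252) = 2 - (-7545)/(-169758) = 2 - (-7545)*(-1)/169758 = 2 - 1*2515/56586 = 2 - 2515/56586 = 110657/56586 ≈ 1.9556)
(R + 175756) + (p - 1*157311) = (110657/56586 + 175756) + (-64948 - 1*157311) = 9945439673/56586 + (-64948 - 157311) = 9945439673/56586 - 222259 = -2631308101/56586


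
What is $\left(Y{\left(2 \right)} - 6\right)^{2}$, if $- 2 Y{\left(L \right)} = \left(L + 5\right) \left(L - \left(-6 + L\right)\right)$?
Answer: $729$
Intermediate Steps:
$Y{\left(L \right)} = -15 - 3 L$ ($Y{\left(L \right)} = - \frac{\left(L + 5\right) \left(L - \left(-6 + L\right)\right)}{2} = - \frac{\left(5 + L\right) 6}{2} = - \frac{30 + 6 L}{2} = -15 - 3 L$)
$\left(Y{\left(2 \right)} - 6\right)^{2} = \left(\left(-15 - 6\right) - 6\right)^{2} = \left(-21 - 6\right)^{2} = \left(-27\right)^{2} = 729$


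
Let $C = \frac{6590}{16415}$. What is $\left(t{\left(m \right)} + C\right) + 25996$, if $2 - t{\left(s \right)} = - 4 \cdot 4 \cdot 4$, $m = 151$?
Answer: $\frac{85562864}{3283} \approx 26062.0$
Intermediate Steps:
$t{\left(s \right)} = 66$ ($t{\left(s \right)} = 2 - - 4 \cdot 4 \cdot 4 = 2 - \left(-4\right) 16 = 2 - -64 = 2 + 64 = 66$)
$C = \frac{1318}{3283}$ ($C = 6590 \cdot \frac{1}{16415} = \frac{1318}{3283} \approx 0.40146$)
$\left(t{\left(m \right)} + C\right) + 25996 = \left(66 + \frac{1318}{3283}\right) + 25996 = \frac{217996}{3283} + 25996 = \frac{85562864}{3283}$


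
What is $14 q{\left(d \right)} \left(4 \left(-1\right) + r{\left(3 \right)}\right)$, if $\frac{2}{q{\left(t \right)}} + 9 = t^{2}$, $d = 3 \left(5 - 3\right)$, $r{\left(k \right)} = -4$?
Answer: $- \frac{224}{27} \approx -8.2963$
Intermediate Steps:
$d = 6$ ($d = 3 \cdot 2 = 6$)
$q{\left(t \right)} = \frac{2}{-9 + t^{2}}$
$14 q{\left(d \right)} \left(4 \left(-1\right) + r{\left(3 \right)}\right) = 14 \frac{2}{-9 + 6^{2}} \left(4 \left(-1\right) - 4\right) = 14 \frac{2}{-9 + 36} \left(-4 - 4\right) = 14 \cdot \frac{2}{27} \left(-8\right) = \frac{28}{27} \left(-8\right) = - \frac{224}{27}$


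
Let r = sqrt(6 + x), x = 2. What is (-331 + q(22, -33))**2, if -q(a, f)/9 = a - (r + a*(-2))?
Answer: 856273 - 33300*sqrt(2) ≈ 8.0918e+5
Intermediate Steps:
r = 2*sqrt(2) (r = sqrt(6 + 2) = sqrt(8) = 2*sqrt(2) ≈ 2.8284)
q(a, f) = -27*a + 18*sqrt(2) (q(a, f) = -9*(a - (2*sqrt(2) + a*(-2))) = -9*(a - (2*sqrt(2) - 2*a)) = -9*(a - (-2*a + 2*sqrt(2))) = -9*(a + (-2*sqrt(2) + 2*a)) = -9*(-2*sqrt(2) + 3*a) = -27*a + 18*sqrt(2))
(-331 + q(22, -33))**2 = (-331 + (-27*22 + 18*sqrt(2)))**2 = (-331 + (-594 + 18*sqrt(2)))**2 = (-925 + 18*sqrt(2))**2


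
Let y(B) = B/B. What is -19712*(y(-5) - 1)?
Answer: 0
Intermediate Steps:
y(B) = 1
-19712*(y(-5) - 1) = -19712*(1 - 1) = -19712*0 = -9856*0 = 0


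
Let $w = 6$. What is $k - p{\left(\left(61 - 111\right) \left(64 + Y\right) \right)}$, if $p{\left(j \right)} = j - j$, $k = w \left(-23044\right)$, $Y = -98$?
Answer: $-138264$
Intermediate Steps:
$k = -138264$ ($k = 6 \left(-23044\right) = -138264$)
$p{\left(j \right)} = 0$
$k - p{\left(\left(61 - 111\right) \left(64 + Y\right) \right)} = -138264 - 0 = -138264 + 0 = -138264$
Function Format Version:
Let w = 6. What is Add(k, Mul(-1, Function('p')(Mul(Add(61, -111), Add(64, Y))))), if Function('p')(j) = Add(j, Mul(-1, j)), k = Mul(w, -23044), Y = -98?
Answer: -138264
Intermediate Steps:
k = -138264 (k = Mul(6, -23044) = -138264)
Function('p')(j) = 0
Add(k, Mul(-1, Function('p')(Mul(Add(61, -111), Add(64, Y))))) = Add(-138264, Mul(-1, 0)) = Add(-138264, 0) = -138264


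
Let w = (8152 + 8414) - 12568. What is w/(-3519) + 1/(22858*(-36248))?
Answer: -6261947119/5511703824 ≈ -1.1361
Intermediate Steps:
w = 3998 (w = 16566 - 12568 = 3998)
w/(-3519) + 1/(22858*(-36248)) = 3998/(-3519) + 1/(22858*(-36248)) = 3998*(-1/3519) + (1/22858)*(-1/36248) = -3998/3519 - 1/828556784 = -6261947119/5511703824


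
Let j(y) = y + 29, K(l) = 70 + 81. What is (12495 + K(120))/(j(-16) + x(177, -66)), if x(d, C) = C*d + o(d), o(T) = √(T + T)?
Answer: -147566174/136165207 - 12646*√354/136165207 ≈ -1.0855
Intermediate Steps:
K(l) = 151
o(T) = √2*√T (o(T) = √(2*T) = √2*√T)
j(y) = 29 + y
x(d, C) = C*d + √2*√d
(12495 + K(120))/(j(-16) + x(177, -66)) = (12495 + 151)/((29 - 16) + (-66*177 + √2*√177)) = 12646/(13 + (-11682 + √354)) = 12646/(-11669 + √354)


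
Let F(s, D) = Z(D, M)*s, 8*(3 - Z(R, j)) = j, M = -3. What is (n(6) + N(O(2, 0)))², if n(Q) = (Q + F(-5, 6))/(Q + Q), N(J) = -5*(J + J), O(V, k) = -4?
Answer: 1565001/1024 ≈ 1528.3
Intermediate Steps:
Z(R, j) = 3 - j/8
F(s, D) = 27*s/8 (F(s, D) = (3 - ⅛*(-3))*s = (3 + 3/8)*s = 27*s/8)
N(J) = -10*J
n(Q) = (-135/8 + Q)/(2*Q) (n(Q) = (Q + (27/8)*(-5))/(Q + Q) = (Q - 135/8)/((2*Q)) = (-135/8 + Q)*(1/(2*Q)) = (-135/8 + Q)/(2*Q))
(n(6) + N(O(2, 0)))² = ((1/16)*(-135 + 8*6)/6 - 10*(-4))² = ((1/16)*(⅙)*(-135 + 48) + 40)² = ((1/16)*(⅙)*(-87) + 40)² = (-29/32 + 40)² = (1251/32)² = 1565001/1024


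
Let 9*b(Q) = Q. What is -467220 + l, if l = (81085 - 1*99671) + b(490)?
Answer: -4371764/9 ≈ -4.8575e+5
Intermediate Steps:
b(Q) = Q/9
l = -166784/9 (l = (81085 - 1*99671) + (⅑)*490 = (81085 - 99671) + 490/9 = -18586 + 490/9 = -166784/9 ≈ -18532.)
-467220 + l = -467220 - 166784/9 = -4371764/9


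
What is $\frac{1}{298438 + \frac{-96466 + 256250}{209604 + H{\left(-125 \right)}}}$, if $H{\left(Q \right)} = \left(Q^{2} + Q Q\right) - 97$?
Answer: $\frac{240757}{71851197350} \approx 3.3508 \cdot 10^{-6}$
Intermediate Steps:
$H{\left(Q \right)} = -97 + 2 Q^{2}$ ($H{\left(Q \right)} = \left(Q^{2} + Q^{2}\right) - 97 = 2 Q^{2} - 97 = -97 + 2 Q^{2}$)
$\frac{1}{298438 + \frac{-96466 + 256250}{209604 + H{\left(-125 \right)}}} = \frac{1}{298438 + \frac{-96466 + 256250}{209604 - \left(97 - 2 \left(-125\right)^{2}\right)}} = \frac{1}{298438 + \frac{159784}{209604 + \left(-97 + 2 \cdot 15625\right)}} = \frac{1}{298438 + \frac{159784}{209604 + \left(-97 + 31250\right)}} = \frac{1}{298438 + \frac{159784}{209604 + 31153}} = \frac{1}{298438 + \frac{159784}{240757}} = \frac{1}{\frac{71851197350}{240757}} = \frac{240757}{71851197350}$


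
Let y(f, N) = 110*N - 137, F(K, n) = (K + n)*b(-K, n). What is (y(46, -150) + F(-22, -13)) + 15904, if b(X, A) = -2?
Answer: -663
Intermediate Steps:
F(K, n) = -2*K - 2*n (F(K, n) = (K + n)*(-2) = -2*K - 2*n)
y(f, N) = -137 + 110*N
(y(46, -150) + F(-22, -13)) + 15904 = ((-137 + 110*(-150)) + (-2*(-22) - 2*(-13))) + 15904 = ((-137 - 16500) + (44 + 26)) + 15904 = (-16637 + 70) + 15904 = -16567 + 15904 = -663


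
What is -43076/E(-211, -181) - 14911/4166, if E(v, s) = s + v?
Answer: 10850594/102067 ≈ 106.31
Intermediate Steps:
-43076/E(-211, -181) - 14911/4166 = -43076/(-181 - 211) - 14911/4166 = -43076/(-392) - 14911*1/4166 = -43076*(-1/392) - 14911/4166 = 10769/98 - 14911/4166 = 10850594/102067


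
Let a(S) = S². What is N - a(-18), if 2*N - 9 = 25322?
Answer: 24683/2 ≈ 12342.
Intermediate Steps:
N = 25331/2 (N = 9/2 + (½)*25322 = 9/2 + 12661 = 25331/2 ≈ 12666.)
N - a(-18) = 25331/2 - 1*(-18)² = 25331/2 - 1*324 = 25331/2 - 324 = 24683/2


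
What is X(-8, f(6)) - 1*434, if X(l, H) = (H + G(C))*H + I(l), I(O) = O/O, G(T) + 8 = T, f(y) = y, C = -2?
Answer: -457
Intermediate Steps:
G(T) = -8 + T
I(O) = 1
X(l, H) = 1 + H*(-10 + H) (X(l, H) = (H + (-8 - 2))*H + 1 = (H - 10)*H + 1 = (-10 + H)*H + 1 = H*(-10 + H) + 1 = 1 + H*(-10 + H))
X(-8, f(6)) - 1*434 = (1 + 6² - 10*6) - 1*434 = (1 + 36 - 60) - 434 = -23 - 434 = -457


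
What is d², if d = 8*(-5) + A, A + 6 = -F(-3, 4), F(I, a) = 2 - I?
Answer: 2601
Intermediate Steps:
A = -11 (A = -6 - (2 - 1*(-3)) = -6 - (2 + 3) = -6 - 1*5 = -6 - 5 = -11)
d = -51 (d = 8*(-5) - 11 = -40 - 11 = -51)
d² = (-51)² = 2601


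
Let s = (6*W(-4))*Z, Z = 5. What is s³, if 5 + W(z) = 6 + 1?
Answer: 216000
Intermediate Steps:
W(z) = 2 (W(z) = -5 + (6 + 1) = -5 + 7 = 2)
s = 60 (s = (6*2)*5 = 12*5 = 60)
s³ = 60³ = 216000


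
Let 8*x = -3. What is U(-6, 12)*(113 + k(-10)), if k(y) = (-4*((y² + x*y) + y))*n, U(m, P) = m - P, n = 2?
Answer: 11466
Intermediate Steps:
x = -3/8 (x = (⅛)*(-3) = -3/8 ≈ -0.37500)
k(y) = -8*y² - 5*y (k(y) = -4*((y² - 3*y/8) + y)*2 = -4*(y² + 5*y/8)*2 = (-4*y² - 5*y/2)*2 = -8*y² - 5*y)
U(-6, 12)*(113 + k(-10)) = (-6 - 1*12)*(113 - 1*(-10)*(5 + 8*(-10))) = (-6 - 12)*(113 - 1*(-10)*(5 - 80)) = -18*(113 - 1*(-10)*(-75)) = -18*(113 - 750) = -18*(-637) = 11466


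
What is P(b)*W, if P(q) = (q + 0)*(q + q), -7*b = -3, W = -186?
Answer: -3348/49 ≈ -68.327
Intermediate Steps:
b = 3/7 (b = -⅐*(-3) = 3/7 ≈ 0.42857)
P(q) = 2*q² (P(q) = q*(2*q) = 2*q²)
P(b)*W = (2*(3/7)²)*(-186) = (2*(9/49))*(-186) = (18/49)*(-186) = -3348/49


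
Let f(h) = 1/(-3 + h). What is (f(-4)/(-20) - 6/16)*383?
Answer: -39449/280 ≈ -140.89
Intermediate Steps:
(f(-4)/(-20) - 6/16)*383 = (1/(-3 - 4*(-20)) - 6/16)*383 = (-1/20/(-7) - 6*1/16)*383 = (-1/7*(-1/20) - 3/8)*383 = (1/140 - 3/8)*383 = -103/280*383 = -39449/280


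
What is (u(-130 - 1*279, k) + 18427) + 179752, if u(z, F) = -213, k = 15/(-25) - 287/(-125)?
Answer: 197966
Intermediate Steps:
k = 212/125 (k = 15*(-1/25) - 287*(-1/125) = -3/5 + 287/125 = 212/125 ≈ 1.6960)
(u(-130 - 1*279, k) + 18427) + 179752 = (-213 + 18427) + 179752 = 18214 + 179752 = 197966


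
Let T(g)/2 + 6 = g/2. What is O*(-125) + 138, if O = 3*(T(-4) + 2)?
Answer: 5388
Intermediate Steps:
T(g) = -12 + g (T(g) = -12 + 2*(g/2) = -12 + g)
O = -42 (O = 3*((-12 - 4) + 2) = 3*(-16 + 2) = 3*(-14) = -42)
O*(-125) + 138 = -42*(-125) + 138 = 5250 + 138 = 5388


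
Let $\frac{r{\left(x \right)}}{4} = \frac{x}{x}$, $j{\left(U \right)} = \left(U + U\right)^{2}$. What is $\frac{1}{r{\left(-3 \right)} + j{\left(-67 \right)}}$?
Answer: $\frac{1}{17960} \approx 5.5679 \cdot 10^{-5}$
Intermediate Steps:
$j{\left(U \right)} = 4 U^{2}$ ($j{\left(U \right)} = \left(2 U\right)^{2} = 4 U^{2}$)
$r{\left(x \right)} = 4$ ($r{\left(x \right)} = 4 \frac{x}{x} = 4 \cdot 1 = 4$)
$\frac{1}{r{\left(-3 \right)} + j{\left(-67 \right)}} = \frac{1}{4 + 4 \left(-67\right)^{2}} = \frac{1}{4 + 4 \cdot 4489} = \frac{1}{4 + 17956} = \frac{1}{17960}$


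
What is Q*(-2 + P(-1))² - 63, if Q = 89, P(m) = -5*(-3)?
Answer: 14978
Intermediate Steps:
P(m) = 15
Q*(-2 + P(-1))² - 63 = 89*(-2 + 15)² - 63 = 89*13² - 63 = 89*169 - 63 = 15041 - 63 = 14978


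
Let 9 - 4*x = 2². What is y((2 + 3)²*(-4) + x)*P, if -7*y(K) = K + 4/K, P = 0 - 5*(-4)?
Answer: 156089/553 ≈ 282.26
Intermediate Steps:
x = 5/4 (x = 9/4 - ¼*2² = 9/4 - ¼*4 = 9/4 - 1 = 5/4 ≈ 1.2500)
P = 20 (P = 0 + 20 = 20)
y(K) = -4/(7*K) - K/7 (y(K) = -(K + 4/K)/7 = -4/(7*K) - K/7)
y((2 + 3)²*(-4) + x)*P = ((-4 - ((2 + 3)²*(-4) + 5/4)²)/(7*((2 + 3)²*(-4) + 5/4)))*20 = ((-4 - (5²*(-4) + 5/4)²)/(7*(5²*(-4) + 5/4)))*20 = ((-4 - (25*(-4) + 5/4)²)/(7*(25*(-4) + 5/4)))*20 = ((-4 - (-100 + 5/4)²)/(7*(-100 + 5/4)))*20 = ((-4 - (-395/4)²)/(7*(-395/4)))*20 = ((⅐)*(-4/395)*(-4 - 1*156025/16))*20 = ((⅐)*(-4/395)*(-4 - 156025/16))*20 = ((⅐)*(-4/395)*(-156089/16))*20 = (156089/11060)*20 = 156089/553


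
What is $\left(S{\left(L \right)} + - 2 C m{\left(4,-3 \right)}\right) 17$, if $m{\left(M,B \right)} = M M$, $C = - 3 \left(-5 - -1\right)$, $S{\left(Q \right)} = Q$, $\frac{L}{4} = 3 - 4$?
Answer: $-6596$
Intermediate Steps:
$L = -4$ ($L = 4 \left(3 - 4\right) = 4 \left(-1\right) = -4$)
$C = 12$ ($C = - 3 \left(-5 + 1\right) = \left(-3\right) \left(-4\right) = 12$)
$m{\left(M,B \right)} = M^{2}$
$\left(S{\left(L \right)} + - 2 C m{\left(4,-3 \right)}\right) 17 = \left(-4 + \left(-2\right) 12 \cdot 4^{2}\right) 17 = \left(-4 - 384\right) 17 = \left(-388\right) 17 = -6596$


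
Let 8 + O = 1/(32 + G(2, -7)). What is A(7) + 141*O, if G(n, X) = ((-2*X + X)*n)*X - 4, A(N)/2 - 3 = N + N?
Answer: -76721/70 ≈ -1096.0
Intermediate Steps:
A(N) = 6 + 4*N (A(N) = 6 + 2*(N + N) = 6 + 2*(2*N) = 6 + 4*N)
G(n, X) = -4 - n*X² (G(n, X) = ((-X)*n)*X - 4 = (-X*n)*X - 4 = -n*X² - 4 = -4 - n*X²)
O = -561/70 (O = -8 + 1/(32 + (-4 - 1*2*(-7)²)) = -8 + 1/(32 + (-4 - 1*2*49)) = -8 + 1/(32 + (-4 - 98)) = -8 + 1/(32 - 102) = -8 + 1/(-70) = -8 - 1/70 = -561/70 ≈ -8.0143)
A(7) + 141*O = (6 + 4*7) + 141*(-561/70) = (6 + 28) - 79101/70 = 34 - 79101/70 = -76721/70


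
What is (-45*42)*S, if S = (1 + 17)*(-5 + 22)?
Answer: -578340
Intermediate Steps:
S = 306 (S = 18*17 = 306)
(-45*42)*S = -45*42*306 = -1890*306 = -578340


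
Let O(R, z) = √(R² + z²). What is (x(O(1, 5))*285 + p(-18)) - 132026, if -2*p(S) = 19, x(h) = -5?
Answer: -266921/2 ≈ -1.3346e+5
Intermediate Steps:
p(S) = -19/2 (p(S) = -½*19 = -19/2)
(x(O(1, 5))*285 + p(-18)) - 132026 = (-5*285 - 19/2) - 132026 = (-1425 - 19/2) - 132026 = -2869/2 - 132026 = -266921/2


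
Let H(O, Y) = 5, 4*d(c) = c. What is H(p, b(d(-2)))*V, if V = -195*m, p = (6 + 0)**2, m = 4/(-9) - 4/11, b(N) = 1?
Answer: 26000/33 ≈ 787.88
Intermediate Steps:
d(c) = c/4
m = -80/99 (m = 4*(-1/9) - 4*1/11 = -4/9 - 4/11 = -80/99 ≈ -0.80808)
p = 36 (p = 6**2 = 36)
V = 5200/33 (V = -195*(-80/99) = 5200/33 ≈ 157.58)
H(p, b(d(-2)))*V = 5*(5200/33) = 26000/33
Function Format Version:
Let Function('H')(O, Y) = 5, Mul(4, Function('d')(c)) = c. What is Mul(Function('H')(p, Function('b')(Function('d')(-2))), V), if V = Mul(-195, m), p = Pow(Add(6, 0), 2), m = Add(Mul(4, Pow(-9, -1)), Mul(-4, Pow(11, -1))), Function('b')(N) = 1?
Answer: Rational(26000, 33) ≈ 787.88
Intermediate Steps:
Function('d')(c) = Mul(Rational(1, 4), c)
m = Rational(-80, 99) (m = Add(Mul(4, Rational(-1, 9)), Mul(-4, Rational(1, 11))) = Add(Rational(-4, 9), Rational(-4, 11)) = Rational(-80, 99) ≈ -0.80808)
p = 36 (p = Pow(6, 2) = 36)
V = Rational(5200, 33) (V = Mul(-195, Rational(-80, 99)) = Rational(5200, 33) ≈ 157.58)
Mul(Function('H')(p, Function('b')(Function('d')(-2))), V) = Mul(5, Rational(5200, 33)) = Rational(26000, 33)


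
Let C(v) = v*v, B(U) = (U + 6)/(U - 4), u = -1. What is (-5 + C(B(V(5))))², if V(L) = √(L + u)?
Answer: 121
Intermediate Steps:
V(L) = √(-1 + L) (V(L) = √(L - 1) = √(-1 + L))
B(U) = (6 + U)/(-4 + U)
C(v) = v²
(-5 + C(B(V(5))))² = (-5 + ((6 + √(-1 + 5))/(-4 + √(-1 + 5)))²)² = (-5 + ((6 + √4)/(-4 + √4))²)² = (-5 + ((6 + 2)/(-4 + 2))²)² = (-5 + (8/(-2))²)² = (-5 + (-½*8)²)² = (-5 + (-4)²)² = (-5 + 16)² = 11² = 121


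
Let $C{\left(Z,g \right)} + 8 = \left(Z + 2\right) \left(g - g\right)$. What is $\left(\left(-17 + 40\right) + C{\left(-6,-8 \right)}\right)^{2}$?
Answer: $225$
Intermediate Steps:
$C{\left(Z,g \right)} = -8$ ($C{\left(Z,g \right)} = -8 + \left(Z + 2\right) \left(g - g\right) = -8 + \left(2 + Z\right) 0 = -8 + 0 = -8$)
$\left(\left(-17 + 40\right) + C{\left(-6,-8 \right)}\right)^{2} = \left(\left(-17 + 40\right) - 8\right)^{2} = \left(23 - 8\right)^{2} = 15^{2} = 225$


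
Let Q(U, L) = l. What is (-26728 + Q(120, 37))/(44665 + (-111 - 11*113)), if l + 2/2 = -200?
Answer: -26929/43311 ≈ -0.62176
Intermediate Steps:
l = -201 (l = -1 - 200 = -201)
Q(U, L) = -201
(-26728 + Q(120, 37))/(44665 + (-111 - 11*113)) = (-26728 - 201)/(44665 + (-111 - 11*113)) = -26929/(44665 + (-111 - 1243)) = -26929/(44665 - 1354) = -26929/43311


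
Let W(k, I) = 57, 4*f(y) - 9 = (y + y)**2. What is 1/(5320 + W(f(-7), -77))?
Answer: 1/5377 ≈ 0.00018598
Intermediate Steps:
f(y) = 9/4 + y**2 (f(y) = 9/4 + (y + y)**2/4 = 9/4 + (2*y)**2/4 = 9/4 + (4*y**2)/4 = 9/4 + y**2)
1/(5320 + W(f(-7), -77)) = 1/(5320 + 57) = 1/5377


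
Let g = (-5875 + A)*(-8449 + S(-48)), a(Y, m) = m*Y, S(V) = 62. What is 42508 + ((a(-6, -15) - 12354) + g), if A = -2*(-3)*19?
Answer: 48347751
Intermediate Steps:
A = 114 (A = 6*19 = 114)
a(Y, m) = Y*m
g = 48317507 (g = (-5875 + 114)*(-8449 + 62) = -5761*(-8387) = 48317507)
42508 + ((a(-6, -15) - 12354) + g) = 42508 + ((-6*(-15) - 12354) + 48317507) = 42508 + ((90 - 12354) + 48317507) = 42508 + (-12264 + 48317507) = 42508 + 48305243 = 48347751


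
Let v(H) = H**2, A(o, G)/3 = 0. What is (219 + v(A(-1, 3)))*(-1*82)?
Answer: -17958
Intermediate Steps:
A(o, G) = 0 (A(o, G) = 3*0 = 0)
(219 + v(A(-1, 3)))*(-1*82) = (219 + 0**2)*(-1*82) = (219 + 0)*(-82) = 219*(-82) = -17958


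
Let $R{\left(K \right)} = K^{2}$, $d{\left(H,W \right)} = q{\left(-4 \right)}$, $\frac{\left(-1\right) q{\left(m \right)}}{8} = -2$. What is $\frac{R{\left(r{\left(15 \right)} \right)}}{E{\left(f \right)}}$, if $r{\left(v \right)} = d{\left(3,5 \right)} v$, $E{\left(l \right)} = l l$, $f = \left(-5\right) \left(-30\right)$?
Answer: $\frac{64}{25} \approx 2.56$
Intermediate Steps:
$f = 150$
$q{\left(m \right)} = 16$ ($q{\left(m \right)} = \left(-8\right) \left(-2\right) = 16$)
$d{\left(H,W \right)} = 16$
$E{\left(l \right)} = l^{2}$
$r{\left(v \right)} = 16 v$
$\frac{R{\left(r{\left(15 \right)} \right)}}{E{\left(f \right)}} = \frac{\left(16 \cdot 15\right)^{2}}{150^{2}} = \frac{240^{2}}{22500} = 57600 \cdot \frac{1}{22500} = \frac{64}{25}$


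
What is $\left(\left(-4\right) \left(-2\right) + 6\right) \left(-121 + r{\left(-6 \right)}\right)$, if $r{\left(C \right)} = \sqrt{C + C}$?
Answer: $-1694 + 28 i \sqrt{3} \approx -1694.0 + 48.497 i$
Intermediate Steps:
$r{\left(C \right)} = \sqrt{2} \sqrt{C}$ ($r{\left(C \right)} = \sqrt{2 C} = \sqrt{2} \sqrt{C}$)
$\left(\left(-4\right) \left(-2\right) + 6\right) \left(-121 + r{\left(-6 \right)}\right) = \left(\left(-4\right) \left(-2\right) + 6\right) \left(-121 + \sqrt{2} \sqrt{-6}\right) = \left(8 + 6\right) \left(-121 + \sqrt{2} i \sqrt{6}\right) = 14 \left(-121 + 2 i \sqrt{3}\right) = -1694 + 28 i \sqrt{3}$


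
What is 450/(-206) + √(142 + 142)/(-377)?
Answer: -225/103 - 2*√71/377 ≈ -2.2292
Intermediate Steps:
450/(-206) + √(142 + 142)/(-377) = 450*(-1/206) + √284*(-1/377) = -225/103 + (2*√71)*(-1/377) = -225/103 - 2*√71/377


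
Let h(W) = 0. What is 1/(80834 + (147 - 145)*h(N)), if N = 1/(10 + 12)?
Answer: 1/80834 ≈ 1.2371e-5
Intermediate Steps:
N = 1/22 ≈ 0.045455
1/(80834 + (147 - 145)*h(N)) = 1/(80834 + (147 - 145)*0) = 1/(80834 + 2*0) = 1/(80834 + 0) = 1/80834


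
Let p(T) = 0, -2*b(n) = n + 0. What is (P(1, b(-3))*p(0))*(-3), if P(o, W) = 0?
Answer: 0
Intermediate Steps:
b(n) = -n/2 (b(n) = -(n + 0)/2 = -n/2)
(P(1, b(-3))*p(0))*(-3) = (0*0)*(-3) = 0*(-3) = 0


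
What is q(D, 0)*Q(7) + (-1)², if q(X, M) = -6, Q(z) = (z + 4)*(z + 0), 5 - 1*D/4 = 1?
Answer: -461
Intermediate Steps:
D = 16 (D = 20 - 4*1 = 20 - 4 = 16)
Q(z) = z*(4 + z) (Q(z) = (4 + z)*z = z*(4 + z))
q(D, 0)*Q(7) + (-1)² = -42*(4 + 7) + (-1)² = -42*11 + 1 = -6*77 + 1 = -462 + 1 = -461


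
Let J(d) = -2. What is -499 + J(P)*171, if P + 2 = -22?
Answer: -841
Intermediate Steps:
P = -24 (P = -2 - 22 = -24)
-499 + J(P)*171 = -499 - 2*171 = -499 - 342 = -841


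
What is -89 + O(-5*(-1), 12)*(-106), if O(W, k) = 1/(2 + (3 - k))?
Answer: -517/7 ≈ -73.857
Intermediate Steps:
O(W, k) = 1/(5 - k)
-89 + O(-5*(-1), 12)*(-106) = -89 - 1/(-5 + 12)*(-106) = -89 - 1/7*(-106) = -89 - 1*⅐*(-106) = -89 - ⅐*(-106) = -89 + 106/7 = -517/7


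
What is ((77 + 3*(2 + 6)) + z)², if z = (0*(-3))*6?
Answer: 10201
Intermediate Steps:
z = 0 (z = 0*6 = 0)
((77 + 3*(2 + 6)) + z)² = ((77 + 3*(2 + 6)) + 0)² = ((77 + 3*8) + 0)² = ((77 + 24) + 0)² = (101 + 0)² = 101² = 10201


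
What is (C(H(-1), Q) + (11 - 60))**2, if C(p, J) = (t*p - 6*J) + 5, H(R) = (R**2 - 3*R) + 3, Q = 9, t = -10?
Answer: 28224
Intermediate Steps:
H(R) = 3 + R**2 - 3*R
C(p, J) = 5 - 10*p - 6*J (C(p, J) = (-10*p - 6*J) + 5 = 5 - 10*p - 6*J)
(C(H(-1), Q) + (11 - 60))**2 = ((5 - 10*(3 + (-1)**2 - 3*(-1)) - 6*9) + (11 - 60))**2 = ((5 - 10*(3 + 1 + 3) - 54) - 49)**2 = ((5 - 10*7 - 54) - 49)**2 = ((5 - 70 - 54) - 49)**2 = (-119 - 49)**2 = (-168)**2 = 28224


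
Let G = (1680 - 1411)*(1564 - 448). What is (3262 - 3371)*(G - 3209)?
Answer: -32372455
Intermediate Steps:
G = 300204 (G = 269*1116 = 300204)
(3262 - 3371)*(G - 3209) = (3262 - 3371)*(300204 - 3209) = -109*296995 = -32372455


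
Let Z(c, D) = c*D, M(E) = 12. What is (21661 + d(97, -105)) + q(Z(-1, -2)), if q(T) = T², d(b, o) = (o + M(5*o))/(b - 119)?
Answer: 476723/22 ≈ 21669.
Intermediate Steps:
Z(c, D) = D*c
d(b, o) = (12 + o)/(-119 + b) (d(b, o) = (o + 12)/(b - 119) = (12 + o)/(-119 + b))
(21661 + d(97, -105)) + q(Z(-1, -2)) = (21661 + (12 - 105)/(-119 + 97)) + (-2*(-1))² = (21661 - 93/(-22)) + 2² = (21661 - 1/22*(-93)) + 4 = (21661 + 93/22) + 4 = 476635/22 + 4 = 476723/22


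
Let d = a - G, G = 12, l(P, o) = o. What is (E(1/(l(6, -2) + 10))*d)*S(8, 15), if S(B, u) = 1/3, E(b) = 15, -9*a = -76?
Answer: -160/9 ≈ -17.778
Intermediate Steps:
a = 76/9 (a = -⅑*(-76) = 76/9 ≈ 8.4444)
S(B, u) = ⅓
d = -32/9 (d = 76/9 - 1*12 = 76/9 - 12 = -32/9 ≈ -3.5556)
(E(1/(l(6, -2) + 10))*d)*S(8, 15) = (15*(-32/9))*(⅓) = -160/3*⅓ = -160/9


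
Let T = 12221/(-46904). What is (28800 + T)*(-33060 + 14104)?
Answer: -581959099771/1066 ≈ -5.4593e+8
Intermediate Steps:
T = -1111/4264 (T = 12221*(-1/46904) = -1111/4264 ≈ -0.26055)
(28800 + T)*(-33060 + 14104) = (28800 - 1111/4264)*(-33060 + 14104) = (122802089/4264)*(-18956) = -581959099771/1066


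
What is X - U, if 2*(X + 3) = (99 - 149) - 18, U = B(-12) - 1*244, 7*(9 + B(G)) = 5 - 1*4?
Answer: 1511/7 ≈ 215.86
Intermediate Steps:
B(G) = -62/7 (B(G) = -9 + (5 - 1*4)/7 = -9 + (5 - 4)/7 = -9 + (1/7)*1 = -9 + 1/7 = -62/7)
U = -1770/7 (U = -62/7 - 1*244 = -62/7 - 244 = -1770/7 ≈ -252.86)
X = -37 (X = -3 + ((99 - 149) - 18)/2 = -3 + (-50 - 18)/2 = -3 + (1/2)*(-68) = -3 - 34 = -37)
X - U = -37 - 1*(-1770/7) = -37 + 1770/7 = 1511/7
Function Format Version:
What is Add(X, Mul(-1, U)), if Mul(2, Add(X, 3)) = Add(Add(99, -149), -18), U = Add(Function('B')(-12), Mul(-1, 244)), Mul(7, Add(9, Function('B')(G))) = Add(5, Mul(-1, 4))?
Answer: Rational(1511, 7) ≈ 215.86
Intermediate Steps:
Function('B')(G) = Rational(-62, 7) (Function('B')(G) = Add(-9, Mul(Rational(1, 7), Add(5, Mul(-1, 4)))) = Add(-9, Mul(Rational(1, 7), Add(5, -4))) = Add(-9, Mul(Rational(1, 7), 1)) = Add(-9, Rational(1, 7)) = Rational(-62, 7))
U = Rational(-1770, 7) (U = Add(Rational(-62, 7), Mul(-1, 244)) = Add(Rational(-62, 7), -244) = Rational(-1770, 7) ≈ -252.86)
X = -37 (X = Add(-3, Mul(Rational(1, 2), Add(Add(99, -149), -18))) = Add(-3, Mul(Rational(1, 2), Add(-50, -18))) = Add(-3, Mul(Rational(1, 2), -68)) = Add(-3, -34) = -37)
Add(X, Mul(-1, U)) = Add(-37, Mul(-1, Rational(-1770, 7))) = Add(-37, Rational(1770, 7)) = Rational(1511, 7)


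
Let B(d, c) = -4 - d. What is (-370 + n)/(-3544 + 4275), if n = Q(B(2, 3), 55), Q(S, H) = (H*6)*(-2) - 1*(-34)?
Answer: -996/731 ≈ -1.3625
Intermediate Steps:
Q(S, H) = 34 - 12*H (Q(S, H) = (6*H)*(-2) + 34 = -12*H + 34 = 34 - 12*H)
n = -626 (n = 34 - 12*55 = 34 - 660 = -626)
(-370 + n)/(-3544 + 4275) = (-370 - 626)/(-3544 + 4275) = -996/731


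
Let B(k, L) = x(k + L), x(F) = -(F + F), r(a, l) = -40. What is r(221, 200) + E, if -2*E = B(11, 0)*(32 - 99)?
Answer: -777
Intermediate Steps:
x(F) = -2*F
B(k, L) = -2*L - 2*k (B(k, L) = -2*(k + L) = -2*(L + k) = -2*L - 2*k)
E = -737 (E = -(-2*0 - 2*11)*(32 - 99)/2 = -(0 - 22)*(-67)/2 = -(-11)*(-67) = -1/2*1474 = -737)
r(221, 200) + E = -40 - 737 = -777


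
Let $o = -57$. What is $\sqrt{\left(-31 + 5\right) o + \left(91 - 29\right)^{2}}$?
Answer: $\sqrt{5326} \approx 72.979$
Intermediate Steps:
$\sqrt{\left(-31 + 5\right) o + \left(91 - 29\right)^{2}} = \sqrt{\left(-31 + 5\right) \left(-57\right) + \left(91 - 29\right)^{2}} = \sqrt{\left(-26\right) \left(-57\right) + 62^{2}} = \sqrt{1482 + 3844} = \sqrt{5326}$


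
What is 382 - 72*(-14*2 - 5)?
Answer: 2758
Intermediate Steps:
382 - 72*(-14*2 - 5) = 382 - 72*(-28 - 5) = 382 - 72*(-33) = 382 + 2376 = 2758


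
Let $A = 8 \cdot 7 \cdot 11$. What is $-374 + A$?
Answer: $242$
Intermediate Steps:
$A = 616$ ($A = 56 \cdot 11 = 616$)
$-374 + A = -374 + 616 = 242$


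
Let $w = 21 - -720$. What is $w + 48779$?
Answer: $49520$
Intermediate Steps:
$w = 741$ ($w = 21 + 720 = 741$)
$w + 48779 = 741 + 48779 = 49520$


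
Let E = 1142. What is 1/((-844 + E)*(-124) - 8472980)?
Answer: -1/8509932 ≈ -1.1751e-7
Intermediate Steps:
1/((-844 + E)*(-124) - 8472980) = 1/((-844 + 1142)*(-124) - 8472980) = 1/(298*(-124) - 8472980) = 1/(-36952 - 8472980) = 1/(-8509932) = -1/8509932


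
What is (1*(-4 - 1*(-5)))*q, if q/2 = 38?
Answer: 76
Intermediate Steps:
q = 76 (q = 2*38 = 76)
(1*(-4 - 1*(-5)))*q = (1*(-4 - 1*(-5)))*76 = (1*(-4 + 5))*76 = (1*1)*76 = 1*76 = 76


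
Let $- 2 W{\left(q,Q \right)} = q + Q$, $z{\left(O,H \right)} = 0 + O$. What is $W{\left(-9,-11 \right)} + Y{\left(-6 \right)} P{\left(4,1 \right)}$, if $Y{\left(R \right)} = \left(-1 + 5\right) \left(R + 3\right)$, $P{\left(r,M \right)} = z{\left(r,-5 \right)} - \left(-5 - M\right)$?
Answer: $-110$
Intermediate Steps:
$z{\left(O,H \right)} = O$
$W{\left(q,Q \right)} = - \frac{Q}{2} - \frac{q}{2}$ ($W{\left(q,Q \right)} = - \frac{q + Q}{2} = - \frac{Q + q}{2} = - \frac{Q}{2} - \frac{q}{2}$)
$P{\left(r,M \right)} = 5 + M + r$ ($P{\left(r,M \right)} = r - \left(-5 - M\right) = r + \left(5 + M\right) = 5 + M + r$)
$Y{\left(R \right)} = 12 + 4 R$ ($Y{\left(R \right)} = 4 \left(3 + R\right) = 12 + 4 R$)
$W{\left(-9,-11 \right)} + Y{\left(-6 \right)} P{\left(4,1 \right)} = \left(\left(- \frac{1}{2}\right) \left(-11\right) - - \frac{9}{2}\right) + \left(12 + 4 \left(-6\right)\right) \left(5 + 1 + 4\right) = \left(\frac{11}{2} + \frac{9}{2}\right) + \left(12 - 24\right) 10 = 10 - 120 = -110$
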